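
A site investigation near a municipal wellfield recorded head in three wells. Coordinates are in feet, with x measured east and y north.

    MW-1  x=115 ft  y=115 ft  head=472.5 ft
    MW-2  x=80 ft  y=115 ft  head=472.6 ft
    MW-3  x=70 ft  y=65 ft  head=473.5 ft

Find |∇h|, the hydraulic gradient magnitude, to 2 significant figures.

0.018

With h = a·x + b·y + c and MW-1 as origin, the differences give:
  (-35)·a + 0·b = +0.1
  (-45)·a + (-50)·b = +1.0
Eliminate b (×(-50) and ×0, subtract): 1750·a = -5.00 → a = ∂h/∂x = -0.002857
Back-substitute: b = ∂h/∂y = -0.01743.
|∇h| = √(-0.002857² + -0.01743²) = 0.01766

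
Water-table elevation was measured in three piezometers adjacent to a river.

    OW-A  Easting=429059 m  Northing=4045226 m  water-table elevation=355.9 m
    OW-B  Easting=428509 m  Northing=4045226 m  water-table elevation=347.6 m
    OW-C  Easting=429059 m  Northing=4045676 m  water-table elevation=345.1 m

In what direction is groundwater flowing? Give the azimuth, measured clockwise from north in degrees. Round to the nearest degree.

328°

∂h/∂x = (347.6 − 355.9) / (428509 − 429059) = +0.01509
∂h/∂y = (345.1 − 355.9) / (4045676 − 4045226) = -0.02400
Flow direction (−∇h) has components (-0.01509 E, +0.02400 N).
Azimuth = atan2(E, N) = atan2(-0.01509, +0.02400) = 327.8° ≈ 328°.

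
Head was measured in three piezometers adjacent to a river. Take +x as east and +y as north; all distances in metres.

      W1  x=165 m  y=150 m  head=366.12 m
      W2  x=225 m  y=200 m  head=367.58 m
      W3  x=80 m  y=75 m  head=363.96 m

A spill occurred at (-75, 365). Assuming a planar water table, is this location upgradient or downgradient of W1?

upgradient

Differences from W1: to W2 (Δx, Δy, Δh) = (60, 50, +1.46); to W3 = (-85, -75, -2.16).
Solve a·Δx + b·Δy = Δh: det = 60·(-75) − (-85)·50 = -250.
∂h/∂x = [(+1.46)·(-75) − (-2.16)·50] / -250 = +0.006000
∂h/∂y = [60·(-2.16) − (-85)·(+1.46)] / -250 = +0.02200
Head at (-75, 365) = 366.12 + (+0.006000)·(-240) + (+0.02200)·(215) = 369.41 m.
That is higher than the 366.12 m at W1, so the point is upgradient.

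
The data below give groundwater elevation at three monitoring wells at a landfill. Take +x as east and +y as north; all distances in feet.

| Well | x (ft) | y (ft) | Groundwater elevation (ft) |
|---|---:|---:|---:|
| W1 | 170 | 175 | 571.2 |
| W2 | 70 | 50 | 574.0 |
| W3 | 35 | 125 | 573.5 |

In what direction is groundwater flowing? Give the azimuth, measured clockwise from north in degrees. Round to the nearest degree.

045°

With h = a·x + b·y + c and W1 as origin, the differences give:
  (-100)·a + (-125)·b = +2.8
  (-135)·a + (-50)·b = +2.3
Eliminate b (×(-50) and ×(-125), subtract): -11875·a = 147.50 → a = ∂h/∂x = -0.01242
Back-substitute: b = ∂h/∂y = -0.01246.
Flow direction (−∇h) has components (+0.01242 E, +0.01246 N).
Azimuth = atan2(E, N) = atan2(+0.01242, +0.01246) = 44.9° ≈ 045°.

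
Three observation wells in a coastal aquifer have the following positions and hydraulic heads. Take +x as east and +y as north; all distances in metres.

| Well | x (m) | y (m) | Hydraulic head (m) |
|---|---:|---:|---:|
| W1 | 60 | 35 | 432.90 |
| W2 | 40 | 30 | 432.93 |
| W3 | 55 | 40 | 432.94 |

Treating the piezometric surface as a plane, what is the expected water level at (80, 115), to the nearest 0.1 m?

With h = a·x + b·y + c and W1 as origin, the differences give:
  (-20)·a + (-5)·b = +0.03
  (-5)·a + 5·b = +0.04
Eliminate b (×5 and ×(-5), subtract): -125·a = 0.350 → a = ∂h/∂x = -0.002800
Back-substitute: b = ∂h/∂y = +0.005200.
h(80, 115) = 432.90 + (-0.002800)·(20) + (+0.005200)·(80) = 432.90 -0.056 +0.416 = 433.260 m.

433.3 m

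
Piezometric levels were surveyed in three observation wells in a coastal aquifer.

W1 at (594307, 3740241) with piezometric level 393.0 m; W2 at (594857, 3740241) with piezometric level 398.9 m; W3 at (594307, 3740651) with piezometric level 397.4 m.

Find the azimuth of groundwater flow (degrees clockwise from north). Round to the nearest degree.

∂h/∂x = (398.9 − 393.0) / (594857 − 594307) = +0.01073
∂h/∂y = (397.4 − 393.0) / (3740651 − 3740241) = +0.01073
Flow direction (−∇h) has components (-0.01073 E, -0.01073 N).
Azimuth = atan2(E, N) = atan2(-0.01073, -0.01073) = 225.0° ≈ 225°.

225°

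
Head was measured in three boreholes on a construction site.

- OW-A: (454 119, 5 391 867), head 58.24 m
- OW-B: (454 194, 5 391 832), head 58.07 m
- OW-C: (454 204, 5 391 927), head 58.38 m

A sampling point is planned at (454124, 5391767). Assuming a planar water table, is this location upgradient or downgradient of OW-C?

downgradient

Taking OW-A as reference: OW-B−OW-A = (75, -35, -0.17); OW-C−OW-A = (85, 60, +0.14).
Determinant of the coordinate differences = 75·60 − 85·(-35) = 7475.
∂h/∂x = [(-0.17)·60 − (+0.14)·(-35)] / 7475 = -0.0007090
∂h/∂y = [75·(+0.14) − 85·(-0.17)] / 7475 = +0.003338
Head at (454124, 5391767) = 58.24 + (-0.0007090)·(5) + (+0.003338)·(-100) = 57.90 m.
That is lower than the 58.38 m at OW-C, so the point is downgradient.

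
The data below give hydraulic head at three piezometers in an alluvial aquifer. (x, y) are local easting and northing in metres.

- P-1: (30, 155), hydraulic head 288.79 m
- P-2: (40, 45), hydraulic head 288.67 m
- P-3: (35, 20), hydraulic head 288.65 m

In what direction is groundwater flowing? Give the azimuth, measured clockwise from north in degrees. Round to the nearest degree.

With h = a·x + b·y + c and P-1 as origin, the differences give:
  10·a + (-110)·b = -0.12
  5·a + (-135)·b = -0.14
Eliminate b (×(-135) and ×(-110), subtract): -800·a = 0.800 → a = ∂h/∂x = -0.0010000
Back-substitute: b = ∂h/∂y = +0.001000.
Flow direction (−∇h) has components (+0.0010000 E, -0.001000 N).
Azimuth = atan2(E, N) = atan2(+0.0010000, -0.001000) = 135.0° ≈ 135°.

135°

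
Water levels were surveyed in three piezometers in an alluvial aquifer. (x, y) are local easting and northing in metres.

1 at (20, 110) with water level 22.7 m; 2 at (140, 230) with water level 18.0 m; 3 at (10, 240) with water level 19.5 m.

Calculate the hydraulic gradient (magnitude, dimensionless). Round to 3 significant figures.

0.0290

Taking 1 as reference: 2−1 = (120, 120, -4.7); 3−1 = (-10, 130, -3.2).
Solve a·Δx + b·Δy = Δh: det = 120·130 − (-10)·120 = 16800.
∂h/∂x = [(-4.7)·130 − (-3.2)·120] / 16800 = -0.01351
∂h/∂y = [120·(-3.2) − (-10)·(-4.7)] / 16800 = -0.02565
|∇h| = √(-0.01351² + -0.02565²) = 0.02899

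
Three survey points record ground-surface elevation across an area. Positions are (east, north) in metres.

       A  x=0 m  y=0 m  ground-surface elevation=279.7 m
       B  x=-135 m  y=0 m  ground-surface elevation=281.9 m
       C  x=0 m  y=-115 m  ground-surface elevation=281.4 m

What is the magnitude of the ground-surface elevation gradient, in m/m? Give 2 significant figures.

∂z/∂x = (281.9 − 279.7) / (-135 − 0) = -0.01630
∂z/∂y = (281.4 − 279.7) / (-115 − 0) = -0.01478
|∇f| = √(-0.01630² + -0.01478²) = 0.022 m/m

0.022 m/m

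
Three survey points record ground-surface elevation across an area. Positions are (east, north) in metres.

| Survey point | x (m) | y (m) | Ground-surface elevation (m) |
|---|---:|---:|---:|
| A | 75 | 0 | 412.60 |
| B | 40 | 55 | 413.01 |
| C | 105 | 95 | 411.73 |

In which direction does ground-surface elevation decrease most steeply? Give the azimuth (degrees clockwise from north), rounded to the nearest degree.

078°

Taking A as reference: B−A = (-35, 55, +0.41); C−A = (30, 95, -0.87).
Determinant of the coordinate differences = (-35)·95 − 30·55 = -4975.
∂z/∂x = [(+0.41)·95 − (-0.87)·55] / -4975 = -0.01745
∂z/∂y = [(-35)·(-0.87) − 30·(+0.41)] / -4975 = -0.003648
Steepest decrease is along −∇f: components (+0.01745 E, +0.003648 N).
Azimuth = atan2(+0.01745, +0.003648) = 78.2° ≈ 078°.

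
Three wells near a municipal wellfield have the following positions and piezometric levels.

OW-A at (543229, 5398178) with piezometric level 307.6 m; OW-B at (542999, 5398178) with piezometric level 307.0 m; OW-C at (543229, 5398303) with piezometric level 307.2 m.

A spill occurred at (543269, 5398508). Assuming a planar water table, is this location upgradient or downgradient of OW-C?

downgradient

∂h/∂x = (307.0 − 307.6) / (542999 − 543229) = +0.002609
∂h/∂y = (307.2 − 307.6) / (5398303 − 5398178) = -0.003200
Head at (543269, 5398508) = 307.6 + (+0.002609)·(40) + (-0.003200)·(330) = 306.65 m.
That is lower than the 307.2 m at OW-C, so the point is downgradient.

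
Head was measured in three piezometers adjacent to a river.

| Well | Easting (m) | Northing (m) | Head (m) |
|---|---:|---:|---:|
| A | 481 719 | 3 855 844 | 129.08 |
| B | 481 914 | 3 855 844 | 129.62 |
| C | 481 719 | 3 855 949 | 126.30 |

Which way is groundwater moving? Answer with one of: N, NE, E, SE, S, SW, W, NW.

∂h/∂x = (129.62 − 129.08) / (481914 − 481719) = +0.002769
∂h/∂y = (126.30 − 129.08) / (3855949 − 3855844) = -0.02648
Flow = −∇h = (-0.002769 east, +0.02648 north), which points north.

N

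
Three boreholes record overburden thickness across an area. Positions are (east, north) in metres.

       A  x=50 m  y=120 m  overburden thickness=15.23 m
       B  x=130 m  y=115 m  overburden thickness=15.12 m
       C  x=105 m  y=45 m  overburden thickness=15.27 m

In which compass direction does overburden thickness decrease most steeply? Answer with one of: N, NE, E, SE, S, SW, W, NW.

NE

Differences from A: to B (Δx, Δy, Δh) = (80, -5, -0.11); to C = (55, -75, +0.04).
Solve a·Δx + b·Δy = Δd: det = 80·(-75) − 55·(-5) = -5725.
∂d/∂x = [(-0.11)·(-75) − (+0.04)·(-5)] / -5725 = -0.001476
∂d/∂y = [80·(+0.04) − 55·(-0.11)] / -5725 = -0.001616
Steepest decrease is along −∇f = (+0.001476 E, +0.001616 N) → northeast.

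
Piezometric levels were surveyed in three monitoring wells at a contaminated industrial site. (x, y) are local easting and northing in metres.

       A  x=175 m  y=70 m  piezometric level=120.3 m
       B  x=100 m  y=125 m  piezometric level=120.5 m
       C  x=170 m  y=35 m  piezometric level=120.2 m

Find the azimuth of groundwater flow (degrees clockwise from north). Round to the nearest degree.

With h = a·x + b·y + c and A as origin, the differences give:
  (-75)·a + 55·b = +0.2
  (-5)·a + (-35)·b = -0.1
Eliminate b (×(-35) and ×55, subtract): 2900·a = -1.50 → a = ∂h/∂x = -0.0005172
Back-substitute: b = ∂h/∂y = +0.002931.
Flow direction (−∇h) has components (+0.0005172 E, -0.002931 N).
Azimuth = atan2(E, N) = atan2(+0.0005172, -0.002931) = 170.0° ≈ 170°.

170°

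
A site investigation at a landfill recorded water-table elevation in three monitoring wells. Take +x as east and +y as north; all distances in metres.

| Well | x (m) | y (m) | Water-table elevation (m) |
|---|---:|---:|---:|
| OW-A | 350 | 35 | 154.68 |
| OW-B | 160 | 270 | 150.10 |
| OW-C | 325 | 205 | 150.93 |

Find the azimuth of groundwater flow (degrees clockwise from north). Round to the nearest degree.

With h = a·x + b·y + c and OW-A as origin, the differences give:
  (-190)·a + 235·b = -4.58
  (-25)·a + 170·b = -3.75
Eliminate b (×170 and ×235, subtract): -26425·a = 102.650 → a = ∂h/∂x = -0.003885
Back-substitute: b = ∂h/∂y = -0.02263.
Flow direction (−∇h) has components (+0.003885 E, +0.02263 N).
Azimuth = atan2(E, N) = atan2(+0.003885, +0.02263) = 9.7° ≈ 010°.

010°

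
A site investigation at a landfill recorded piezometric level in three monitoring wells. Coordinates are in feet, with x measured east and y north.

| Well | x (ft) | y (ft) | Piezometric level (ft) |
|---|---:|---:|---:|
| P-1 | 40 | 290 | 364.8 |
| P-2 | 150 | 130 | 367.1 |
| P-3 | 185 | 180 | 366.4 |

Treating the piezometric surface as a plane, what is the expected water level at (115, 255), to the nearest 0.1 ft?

Taking P-1 as reference: P-2−P-1 = (110, -160, +2.3); P-3−P-1 = (145, -110, +1.6).
Solve a·Δx + b·Δy = Δh: det = 110·(-110) − 145·(-160) = 11100.
∂h/∂x = [(+2.3)·(-110) − (+1.6)·(-160)] / 11100 = +0.0002703
∂h/∂y = [110·(+1.6) − 145·(+2.3)] / 11100 = -0.01419
h(115, 255) = 364.8 + (+0.0002703)·(75) + (-0.01419)·(-35) = 364.8 +0.020 +0.497 = 365.317 ft.

365.3 ft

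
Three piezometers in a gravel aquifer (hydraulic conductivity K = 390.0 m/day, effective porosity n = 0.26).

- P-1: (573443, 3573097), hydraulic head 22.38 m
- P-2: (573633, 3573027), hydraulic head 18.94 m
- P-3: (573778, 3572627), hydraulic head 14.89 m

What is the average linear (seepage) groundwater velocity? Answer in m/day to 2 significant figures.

With h = a·x + b·y + c and P-1 as origin, the differences give:
  190·a + (-70)·b = -3.44
  335·a + (-470)·b = -7.49
Eliminate b (×(-470) and ×(-70), subtract): -65850·a = 1092.500 → a = ∂h/∂x = -0.01659
Back-substitute: b = ∂h/∂y = +0.004111.
|∇h| = √(-0.01659² + 0.004111²) = 0.01709
Seepage velocity v = K·i/n = 390.0 × 0.01709 / 0.26 = 25.64 m/day.

26 m/day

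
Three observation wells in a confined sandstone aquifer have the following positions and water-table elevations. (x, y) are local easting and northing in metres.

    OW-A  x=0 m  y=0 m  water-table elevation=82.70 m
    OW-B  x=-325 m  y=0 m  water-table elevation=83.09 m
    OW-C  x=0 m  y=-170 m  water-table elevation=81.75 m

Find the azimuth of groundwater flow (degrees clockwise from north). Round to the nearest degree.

168°

∂h/∂x = (83.09 − 82.70) / (-325 − 0) = -0.001200
∂h/∂y = (81.75 − 82.70) / (-170 − 0) = +0.005588
Flow direction (−∇h) has components (+0.001200 E, -0.005588 N).
Azimuth = atan2(E, N) = atan2(+0.001200, -0.005588) = 167.9° ≈ 168°.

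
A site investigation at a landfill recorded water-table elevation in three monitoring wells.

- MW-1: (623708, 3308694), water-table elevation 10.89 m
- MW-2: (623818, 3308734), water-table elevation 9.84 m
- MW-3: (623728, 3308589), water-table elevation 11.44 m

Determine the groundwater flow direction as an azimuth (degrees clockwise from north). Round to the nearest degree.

047°

Taking MW-1 as reference: MW-2−MW-1 = (110, 40, -1.05); MW-3−MW-1 = (20, -105, +0.55).
Determinant of the coordinate differences = 110·(-105) − 20·40 = -12350.
∂h/∂x = [(-1.05)·(-105) − (+0.55)·40] / -12350 = -0.007146
∂h/∂y = [110·(+0.55) − 20·(-1.05)] / -12350 = -0.006599
Flow direction (−∇h) has components (+0.007146 E, +0.006599 N).
Azimuth = atan2(E, N) = atan2(+0.007146, +0.006599) = 47.3° ≈ 047°.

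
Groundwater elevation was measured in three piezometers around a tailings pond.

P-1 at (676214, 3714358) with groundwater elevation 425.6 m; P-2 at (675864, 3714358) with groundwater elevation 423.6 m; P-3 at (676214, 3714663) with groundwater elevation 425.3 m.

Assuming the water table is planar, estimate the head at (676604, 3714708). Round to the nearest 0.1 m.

427.5 m

∂h/∂x = (423.6 − 425.6) / (675864 − 676214) = +0.005714
∂h/∂y = (425.3 − 425.6) / (3714663 − 3714358) = -0.0009836
h(676604, 3714708) = 425.6 + (+0.005714)·(390) + (-0.0009836)·(350) = 425.6 +2.229 -0.344 = 427.484 m.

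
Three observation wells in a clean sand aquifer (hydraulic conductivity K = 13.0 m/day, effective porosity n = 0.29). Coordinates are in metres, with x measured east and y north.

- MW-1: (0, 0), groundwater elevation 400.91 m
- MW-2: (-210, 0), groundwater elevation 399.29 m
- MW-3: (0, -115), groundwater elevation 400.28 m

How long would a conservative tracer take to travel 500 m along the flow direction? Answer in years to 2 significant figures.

3.2 years

∂h/∂x = (399.29 − 400.91) / (-210 − 0) = +0.007714
∂h/∂y = (400.28 − 400.91) / (-115 − 0) = +0.005478
|∇h| = √(0.007714² + 0.005478²) = 0.009461
Seepage velocity v = K·i/n = 13.0 × 0.009461 / 0.29 = 0.4241 m/day.
t = 500 / 0.4241 = 1179 days = 3.23 years.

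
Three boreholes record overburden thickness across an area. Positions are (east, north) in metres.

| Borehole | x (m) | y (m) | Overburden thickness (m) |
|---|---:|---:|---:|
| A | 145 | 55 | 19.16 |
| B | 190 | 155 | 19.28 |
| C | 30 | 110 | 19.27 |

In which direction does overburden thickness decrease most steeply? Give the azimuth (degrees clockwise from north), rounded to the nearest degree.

167°

Taking A as reference: B−A = (45, 100, +0.12); C−A = (-115, 55, +0.11).
Determinant of the coordinate differences = 45·55 − (-115)·100 = 13975.
∂d/∂x = [(+0.12)·55 − (+0.11)·100] / 13975 = -0.0003148
∂d/∂y = [45·(+0.11) − (-115)·(+0.12)] / 13975 = +0.001342
Steepest decrease is along −∇f: components (+0.0003148 E, -0.001342 N).
Azimuth = atan2(+0.0003148, -0.001342) = 166.8° ≈ 167°.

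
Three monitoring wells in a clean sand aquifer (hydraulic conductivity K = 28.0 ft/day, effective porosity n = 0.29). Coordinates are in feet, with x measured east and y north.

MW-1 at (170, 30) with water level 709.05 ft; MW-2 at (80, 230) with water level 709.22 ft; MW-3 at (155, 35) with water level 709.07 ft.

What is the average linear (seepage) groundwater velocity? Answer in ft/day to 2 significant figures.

Taking MW-1 as reference: MW-2−MW-1 = (-90, 200, +0.17); MW-3−MW-1 = (-15, 5, +0.02).
Determinant of the coordinate differences = (-90)·5 − (-15)·200 = 2550.
∂h/∂x = [(+0.17)·5 − (+0.02)·200] / 2550 = -0.001235
∂h/∂y = [(-90)·(+0.02) − (-15)·(+0.17)] / 2550 = +0.0002941
|∇h| = √(-0.001235² + 0.0002941²) = 0.00127
Seepage velocity v = K·i/n = 28.0 × 0.00127 / 0.29 = 0.1226 ft/day.

0.12 ft/day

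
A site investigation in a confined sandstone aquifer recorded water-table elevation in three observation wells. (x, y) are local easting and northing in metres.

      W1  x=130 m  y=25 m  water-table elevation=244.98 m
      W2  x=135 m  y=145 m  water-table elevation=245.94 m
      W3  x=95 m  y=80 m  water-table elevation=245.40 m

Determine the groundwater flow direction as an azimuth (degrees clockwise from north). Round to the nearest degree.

Differences from W1: to W2 (Δx, Δy, Δh) = (5, 120, +0.96); to W3 = (-35, 55, +0.42).
Solve a·Δx + b·Δy = Δh: det = 5·55 − (-35)·120 = 4475.
∂h/∂x = [(+0.96)·55 − (+0.42)·120] / 4475 = +0.0005363
∂h/∂y = [5·(+0.42) − (-35)·(+0.96)] / 4475 = +0.007978
Flow direction (−∇h) has components (-0.0005363 E, -0.007978 N).
Azimuth = atan2(E, N) = atan2(-0.0005363, -0.007978) = 183.8° ≈ 184°.

184°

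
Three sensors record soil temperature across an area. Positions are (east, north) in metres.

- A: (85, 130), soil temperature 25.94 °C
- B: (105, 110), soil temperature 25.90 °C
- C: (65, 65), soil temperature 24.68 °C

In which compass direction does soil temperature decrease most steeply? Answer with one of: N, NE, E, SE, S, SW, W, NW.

With T = a·x + b·y + c and A as origin, the differences give:
  20·a + (-20)·b = -0.04
  (-20)·a + (-65)·b = -1.26
Eliminate b (×(-65) and ×(-20), subtract): -1700·a = -22.600 → a = ∂T/∂x = +0.01329
Back-substitute: b = ∂T/∂y = +0.01529.
Steepest decrease is along −∇f = (-0.01329 E, -0.01529 N) → southwest.

SW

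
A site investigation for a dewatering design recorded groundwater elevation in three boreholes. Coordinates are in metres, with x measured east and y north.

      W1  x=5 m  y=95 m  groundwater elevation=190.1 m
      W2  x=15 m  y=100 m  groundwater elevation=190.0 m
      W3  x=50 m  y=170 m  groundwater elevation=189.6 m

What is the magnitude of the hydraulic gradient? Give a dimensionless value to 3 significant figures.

0.00957

Differences from W1: to W2 (Δx, Δy, Δh) = (10, 5, -0.1); to W3 = (45, 75, -0.5).
Solve a·Δx + b·Δy = Δh: det = 10·75 − 45·5 = 525.
∂h/∂x = [(-0.1)·75 − (-0.5)·5] / 525 = -0.009524
∂h/∂y = [10·(-0.5) − 45·(-0.1)] / 525 = -0.0009524
|∇h| = √(-0.009524² + -0.0009524²) = 0.009572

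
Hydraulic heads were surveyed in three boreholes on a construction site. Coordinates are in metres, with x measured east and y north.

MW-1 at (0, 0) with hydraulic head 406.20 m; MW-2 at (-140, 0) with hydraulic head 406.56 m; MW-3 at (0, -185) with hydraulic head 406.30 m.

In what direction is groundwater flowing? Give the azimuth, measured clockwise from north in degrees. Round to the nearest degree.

∂h/∂x = (406.56 − 406.20) / (-140 − 0) = -0.002571
∂h/∂y = (406.30 − 406.20) / (-185 − 0) = -0.0005405
Flow direction (−∇h) has components (+0.002571 E, +0.0005405 N).
Azimuth = atan2(E, N) = atan2(+0.002571, +0.0005405) = 78.1° ≈ 078°.

078°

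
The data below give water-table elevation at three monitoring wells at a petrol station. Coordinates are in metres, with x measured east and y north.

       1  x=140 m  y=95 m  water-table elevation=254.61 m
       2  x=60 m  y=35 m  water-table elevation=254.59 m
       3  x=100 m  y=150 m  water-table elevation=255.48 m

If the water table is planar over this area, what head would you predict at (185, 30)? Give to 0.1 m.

253.6 m

Taking 1 as reference: 2−1 = (-80, -60, -0.02); 3−1 = (-40, 55, +0.87).
Determinant of the coordinate differences = (-80)·55 − (-40)·(-60) = -6800.
∂h/∂x = [(-0.02)·55 − (+0.87)·(-60)] / -6800 = -0.007515
∂h/∂y = [(-80)·(+0.87) − (-40)·(-0.02)] / -6800 = +0.01035
h(185, 30) = 254.61 + (-0.007515)·(45) + (+0.01035)·(-65) = 254.61 -0.338 -0.673 = 253.599 m.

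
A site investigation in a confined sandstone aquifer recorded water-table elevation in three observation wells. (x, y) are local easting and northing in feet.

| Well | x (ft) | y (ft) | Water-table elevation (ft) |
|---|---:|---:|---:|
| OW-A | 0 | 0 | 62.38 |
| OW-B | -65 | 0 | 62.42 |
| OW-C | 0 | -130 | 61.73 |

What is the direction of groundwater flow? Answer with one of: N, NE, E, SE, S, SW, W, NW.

S

∂h/∂x = (62.42 − 62.38) / (-65 − 0) = -0.0006154
∂h/∂y = (61.73 − 62.38) / (-130 − 0) = +0.005000
Flow = −∇h = (+0.0006154 east, -0.005000 north), which points south.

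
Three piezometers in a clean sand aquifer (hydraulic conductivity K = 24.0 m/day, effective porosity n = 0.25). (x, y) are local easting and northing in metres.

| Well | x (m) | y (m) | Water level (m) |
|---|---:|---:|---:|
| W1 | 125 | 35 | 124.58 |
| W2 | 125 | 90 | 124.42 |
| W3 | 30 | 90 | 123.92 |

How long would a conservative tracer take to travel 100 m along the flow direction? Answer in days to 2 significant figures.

170 days

Taking W1 as reference: W2−W1 = (0, 55, -0.16); W3−W1 = (-95, 55, -0.66).
Solve a·Δx + b·Δy = Δh: det = 0·55 − (-95)·55 = 5225.
∂h/∂x = [(-0.16)·55 − (-0.66)·55] / 5225 = +0.005263
∂h/∂y = [0·(-0.66) − (-95)·(-0.16)] / 5225 = -0.002909
|∇h| = √(0.005263² + -0.002909²) = 0.006013
Seepage velocity v = K·i/n = 24.0 × 0.006013 / 0.25 = 0.5772 m/day.
t = 100 / 0.5772 = 173.3 days.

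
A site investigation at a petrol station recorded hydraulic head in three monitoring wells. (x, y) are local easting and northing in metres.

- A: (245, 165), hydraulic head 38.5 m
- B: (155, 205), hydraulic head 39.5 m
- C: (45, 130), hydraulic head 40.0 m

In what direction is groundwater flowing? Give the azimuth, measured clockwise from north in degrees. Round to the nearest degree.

Three-point gradient (reference A): Δ to B = (-90, 40, +1.0), Δ to C = (-200, -35, +1.5).
∂h/∂x = -0.008520, ∂h/∂y = +0.005830 (det = 11150).
Flow direction (−∇h) has components (+0.008520 E, -0.005830 N).
Azimuth = atan2(E, N) = atan2(+0.008520, -0.005830) = 124.4° ≈ 124°.

124°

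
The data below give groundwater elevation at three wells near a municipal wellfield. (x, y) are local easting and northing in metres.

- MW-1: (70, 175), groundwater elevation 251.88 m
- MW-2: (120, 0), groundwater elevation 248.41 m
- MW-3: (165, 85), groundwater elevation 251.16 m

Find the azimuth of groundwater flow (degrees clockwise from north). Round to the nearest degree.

212°

Taking MW-1 as reference: MW-2−MW-1 = (50, -175, -3.47); MW-3−MW-1 = (95, -90, -0.72).
Determinant of the coordinate differences = 50·(-90) − 95·(-175) = 12125.
∂h/∂x = [(-3.47)·(-90) − (-0.72)·(-175)] / 12125 = +0.01536
∂h/∂y = [50·(-0.72) − 95·(-3.47)] / 12125 = +0.02422
Flow direction (−∇h) has components (-0.01536 E, -0.02422 N).
Azimuth = atan2(E, N) = atan2(-0.01536, -0.02422) = 212.4° ≈ 212°.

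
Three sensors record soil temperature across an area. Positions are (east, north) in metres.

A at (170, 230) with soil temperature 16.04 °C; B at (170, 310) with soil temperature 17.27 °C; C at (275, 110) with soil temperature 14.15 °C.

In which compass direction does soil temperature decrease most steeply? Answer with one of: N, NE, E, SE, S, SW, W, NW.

S

Three-point gradient (reference A): Δ to B = (0, 80, +1.23), Δ to C = (105, -120, -1.89).
∂T/∂x = -0.0004286, ∂T/∂y = +0.01538 (det = -8400).
Steepest decrease is along −∇f = (+0.0004286 E, -0.01538 N) → south.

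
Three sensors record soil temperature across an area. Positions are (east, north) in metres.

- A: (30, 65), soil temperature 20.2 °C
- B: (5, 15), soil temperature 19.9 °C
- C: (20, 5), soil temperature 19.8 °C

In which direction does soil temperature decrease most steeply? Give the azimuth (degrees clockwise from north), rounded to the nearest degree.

164°

Three-point gradient (reference A): Δ to B = (-25, -50, -0.3), Δ to C = (-10, -60, -0.4).
∂T/∂x = -0.002000, ∂T/∂y = +0.007000 (det = 1000).
Steepest decrease is along −∇f: components (+0.002000 E, -0.007000 N).
Azimuth = atan2(+0.002000, -0.007000) = 164.1° ≈ 164°.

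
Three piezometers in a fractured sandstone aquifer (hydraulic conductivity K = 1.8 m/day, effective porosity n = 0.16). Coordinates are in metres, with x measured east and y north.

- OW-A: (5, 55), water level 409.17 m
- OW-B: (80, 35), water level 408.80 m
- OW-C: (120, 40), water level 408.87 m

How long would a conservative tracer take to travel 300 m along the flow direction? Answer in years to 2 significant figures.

4.3 years

Differences from OW-A: to OW-B (Δx, Δy, Δh) = (75, -20, -0.37); to OW-C = (115, -15, -0.30).
Solve a·Δx + b·Δy = Δh: det = 75·(-15) − 115·(-20) = 1175.
∂h/∂x = [(-0.37)·(-15) − (-0.30)·(-20)] / 1175 = -0.0003830
∂h/∂y = [75·(-0.30) − 115·(-0.37)] / 1175 = +0.01706
|∇h| = √(-0.0003830² + 0.01706²) = 0.01706
Seepage velocity v = K·i/n = 1.8 × 0.01706 / 0.16 = 0.1919 m/day.
t = 300 / 0.1919 = 1563 days = 4.28 years.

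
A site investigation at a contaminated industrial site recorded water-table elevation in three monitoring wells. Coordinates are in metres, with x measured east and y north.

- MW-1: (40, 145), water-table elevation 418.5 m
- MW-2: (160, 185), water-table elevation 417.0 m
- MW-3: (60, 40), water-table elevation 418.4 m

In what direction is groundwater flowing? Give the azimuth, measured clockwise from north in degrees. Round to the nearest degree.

084°

With h = a·x + b·y + c and MW-1 as origin, the differences give:
  120·a + 40·b = -1.5
  20·a + (-105)·b = -0.1
Eliminate b (×(-105) and ×40, subtract): -13400·a = 161.50 → a = ∂h/∂x = -0.01205
Back-substitute: b = ∂h/∂y = -0.001343.
Flow direction (−∇h) has components (+0.01205 E, +0.001343 N).
Azimuth = atan2(E, N) = atan2(+0.01205, +0.001343) = 83.6° ≈ 084°.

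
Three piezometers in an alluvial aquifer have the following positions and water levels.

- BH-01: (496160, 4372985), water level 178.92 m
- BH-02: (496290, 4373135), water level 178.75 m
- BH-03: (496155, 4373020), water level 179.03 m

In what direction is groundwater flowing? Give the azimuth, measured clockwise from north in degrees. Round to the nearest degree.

121°

With h = a·x + b·y + c and BH-01 as origin, the differences give:
  130·a + 150·b = -0.17
  (-5)·a + 35·b = +0.11
Eliminate b (×35 and ×150, subtract): 5300·a = -22.450 → a = ∂h/∂x = -0.004236
Back-substitute: b = ∂h/∂y = +0.002538.
Flow direction (−∇h) has components (+0.004236 E, -0.002538 N).
Azimuth = atan2(E, N) = atan2(+0.004236, -0.002538) = 120.9° ≈ 121°.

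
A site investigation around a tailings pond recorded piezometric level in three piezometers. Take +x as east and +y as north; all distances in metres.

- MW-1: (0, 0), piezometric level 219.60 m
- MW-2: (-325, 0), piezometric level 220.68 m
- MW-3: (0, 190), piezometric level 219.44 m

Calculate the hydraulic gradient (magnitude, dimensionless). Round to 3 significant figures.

0.00343

∂h/∂x = (220.68 − 219.60) / (-325 − 0) = -0.003323
∂h/∂y = (219.44 − 219.60) / (190 − 0) = -0.0008421
|∇h| = √(-0.003323² + -0.0008421²) = 0.003428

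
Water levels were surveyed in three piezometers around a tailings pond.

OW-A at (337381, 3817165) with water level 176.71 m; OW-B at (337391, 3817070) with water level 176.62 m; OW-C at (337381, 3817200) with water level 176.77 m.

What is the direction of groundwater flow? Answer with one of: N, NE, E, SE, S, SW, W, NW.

W

With h = a·x + b·y + c and OW-A as origin, the differences give:
  10·a + (-95)·b = -0.09
  0·a + 35·b = +0.06
Eliminate b (×35 and ×(-95), subtract): 350·a = 2.550 → a = ∂h/∂x = +0.007286
Back-substitute: b = ∂h/∂y = +0.001714.
Flow = −∇h = (-0.007286 east, -0.001714 north), which points west.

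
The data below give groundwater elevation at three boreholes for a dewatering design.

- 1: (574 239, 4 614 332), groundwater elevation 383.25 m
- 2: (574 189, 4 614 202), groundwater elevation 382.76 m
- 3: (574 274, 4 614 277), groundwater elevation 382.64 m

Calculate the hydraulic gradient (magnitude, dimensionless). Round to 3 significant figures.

0.00970

With h = a·x + b·y + c and 1 as origin, the differences give:
  (-50)·a + (-130)·b = -0.49
  35·a + (-55)·b = -0.61
Eliminate b (×(-55) and ×(-130), subtract): 7300·a = -52.350 → a = ∂h/∂x = -0.007171
Back-substitute: b = ∂h/∂y = +0.006527.
|∇h| = √(-0.007171² + 0.006527²) = 0.009697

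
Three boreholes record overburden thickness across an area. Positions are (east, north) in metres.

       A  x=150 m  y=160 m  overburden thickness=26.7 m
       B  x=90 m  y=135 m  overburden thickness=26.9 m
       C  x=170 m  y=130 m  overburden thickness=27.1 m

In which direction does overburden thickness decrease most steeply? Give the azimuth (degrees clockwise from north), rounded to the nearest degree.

Differences from A: to B (Δx, Δy, Δh) = (-60, -25, +0.2); to C = (20, -30, +0.4).
Determinant of the coordinate differences = (-60)·(-30) − 20·(-25) = 2300.
∂d/∂x = [(+0.2)·(-30) − (+0.4)·(-25)] / 2300 = +0.001739
∂d/∂y = [(-60)·(+0.4) − 20·(+0.2)] / 2300 = -0.01217
Steepest decrease is along −∇f: components (-0.001739 E, +0.01217 N).
Azimuth = atan2(-0.001739, +0.01217) = 351.9° ≈ 352°.

352°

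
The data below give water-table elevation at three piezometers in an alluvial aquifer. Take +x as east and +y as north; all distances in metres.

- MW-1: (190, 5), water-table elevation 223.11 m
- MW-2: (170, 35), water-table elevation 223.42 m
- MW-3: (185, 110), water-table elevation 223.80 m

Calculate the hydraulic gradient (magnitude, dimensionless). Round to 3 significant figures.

Taking MW-1 as reference: MW-2−MW-1 = (-20, 30, +0.31); MW-3−MW-1 = (-5, 105, +0.69).
Solve a·Δx + b·Δy = Δh: det = (-20)·105 − (-5)·30 = -1950.
∂h/∂x = [(+0.31)·105 − (+0.69)·30] / -1950 = -0.006077
∂h/∂y = [(-20)·(+0.69) − (-5)·(+0.31)] / -1950 = +0.006282
|∇h| = √(-0.006077² + 0.006282²) = 0.00874

0.00874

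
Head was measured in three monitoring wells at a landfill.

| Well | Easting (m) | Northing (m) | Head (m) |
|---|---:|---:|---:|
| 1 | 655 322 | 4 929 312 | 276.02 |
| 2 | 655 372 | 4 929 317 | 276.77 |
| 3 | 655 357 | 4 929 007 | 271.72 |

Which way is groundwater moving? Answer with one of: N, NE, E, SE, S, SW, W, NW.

SW

Taking 1 as reference: 2−1 = (50, 5, +0.75); 3−1 = (35, -305, -4.30).
Determinant of the coordinate differences = 50·(-305) − 35·5 = -15425.
∂h/∂x = [(+0.75)·(-305) − (-4.30)·5] / -15425 = +0.01344
∂h/∂y = [50·(-4.30) − 35·(+0.75)] / -15425 = +0.01564
Flow = −∇h = (-0.01344 east, -0.01564 north), which points southwest.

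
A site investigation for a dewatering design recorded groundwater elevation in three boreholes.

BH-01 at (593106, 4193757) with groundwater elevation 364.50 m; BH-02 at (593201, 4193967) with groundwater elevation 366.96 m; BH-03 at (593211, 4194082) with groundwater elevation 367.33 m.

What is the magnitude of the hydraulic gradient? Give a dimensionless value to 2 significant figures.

0.023

Differences from BH-01: to BH-02 (Δx, Δy, Δh) = (95, 210, +2.46); to BH-03 = (105, 325, +2.83).
Determinant of the coordinate differences = 95·325 − 105·210 = 8825.
∂h/∂x = [(+2.46)·325 − (+2.83)·210] / 8825 = +0.02325
∂h/∂y = [95·(+2.83) − 105·(+2.46)] / 8825 = +0.001195
|∇h| = √(0.02325² + 0.001195²) = 0.02328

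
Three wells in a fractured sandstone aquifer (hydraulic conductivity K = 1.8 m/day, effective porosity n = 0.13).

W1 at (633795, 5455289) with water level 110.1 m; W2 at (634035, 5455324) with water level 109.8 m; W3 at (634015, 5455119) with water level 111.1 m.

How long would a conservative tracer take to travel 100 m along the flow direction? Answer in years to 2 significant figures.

3.1 years

Taking W1 as reference: W2−W1 = (240, 35, -0.3); W3−W1 = (220, -170, +1.0).
Solve a·Δx + b·Δy = Δh: det = 240·(-170) − 220·35 = -48500.
∂h/∂x = [(-0.3)·(-170) − (+1.0)·35] / -48500 = -0.0003299
∂h/∂y = [240·(+1.0) − 220·(-0.3)] / -48500 = -0.006309
|∇h| = √(-0.0003299² + -0.006309²) = 0.006318
Seepage velocity v = K·i/n = 1.8 × 0.006318 / 0.13 = 0.08748 m/day.
t = 100 / 0.08748 = 1143 days = 3.13 years.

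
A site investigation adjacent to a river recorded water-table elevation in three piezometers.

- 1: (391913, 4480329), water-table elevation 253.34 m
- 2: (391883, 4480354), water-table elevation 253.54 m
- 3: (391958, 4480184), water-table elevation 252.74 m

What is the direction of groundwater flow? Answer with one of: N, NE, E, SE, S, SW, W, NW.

SE

Three-point gradient (reference 1): Δ to 2 = (-30, 25, +0.20), Δ to 3 = (45, -145, -0.60).
∂h/∂x = -0.004341, ∂h/∂y = +0.002791 (det = 3225).
Flow = −∇h = (+0.004341 east, -0.002791 north), which points southeast.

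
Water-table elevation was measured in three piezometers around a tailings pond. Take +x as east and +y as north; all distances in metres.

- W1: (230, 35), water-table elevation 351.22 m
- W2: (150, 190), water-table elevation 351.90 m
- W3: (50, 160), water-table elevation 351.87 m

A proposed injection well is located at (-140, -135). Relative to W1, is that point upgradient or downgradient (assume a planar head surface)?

Taking W1 as reference: W2−W1 = (-80, 155, +0.68); W3−W1 = (-180, 125, +0.65).
Determinant of the coordinate differences = (-80)·125 − (-180)·155 = 17900.
∂h/∂x = [(+0.68)·125 − (+0.65)·155] / 17900 = -0.0008799
∂h/∂y = [(-80)·(+0.65) − (-180)·(+0.68)] / 17900 = +0.003933
Head at (-140, -135) = 351.22 + (-0.0008799)·(-370) + (+0.003933)·(-170) = 350.88 m.
That is lower than the 351.22 m at W1, so the point is downgradient.

downgradient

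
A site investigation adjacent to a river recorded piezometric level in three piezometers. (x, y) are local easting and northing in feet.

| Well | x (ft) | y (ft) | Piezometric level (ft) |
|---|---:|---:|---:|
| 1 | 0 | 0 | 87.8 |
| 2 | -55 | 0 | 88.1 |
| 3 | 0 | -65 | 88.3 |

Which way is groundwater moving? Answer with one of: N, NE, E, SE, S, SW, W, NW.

NE

∂h/∂x = (88.1 − 87.8) / (-55 − 0) = -0.005455
∂h/∂y = (88.3 − 87.8) / (-65 − 0) = -0.007692
Flow = −∇h = (+0.005455 east, +0.007692 north), which points northeast.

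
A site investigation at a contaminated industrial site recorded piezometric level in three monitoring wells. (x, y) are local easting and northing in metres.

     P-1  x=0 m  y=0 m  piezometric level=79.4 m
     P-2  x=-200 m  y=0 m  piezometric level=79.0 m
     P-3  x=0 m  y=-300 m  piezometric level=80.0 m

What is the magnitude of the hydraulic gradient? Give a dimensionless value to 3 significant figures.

∂h/∂x = (79.0 − 79.4) / (-200 − 0) = +0.002000
∂h/∂y = (80.0 − 79.4) / (-300 − 0) = -0.002000
|∇h| = √(0.002000² + -0.002000²) = 0.002828

0.00283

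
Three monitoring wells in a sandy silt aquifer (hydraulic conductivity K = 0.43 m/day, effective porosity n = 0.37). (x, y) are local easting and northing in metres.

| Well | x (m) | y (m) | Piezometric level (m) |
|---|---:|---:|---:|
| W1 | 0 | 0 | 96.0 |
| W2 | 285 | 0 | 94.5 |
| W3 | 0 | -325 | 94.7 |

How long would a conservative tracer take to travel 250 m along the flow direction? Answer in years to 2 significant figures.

89 years

∂h/∂x = (94.5 − 96.0) / (285 − 0) = -0.005263
∂h/∂y = (94.7 − 96.0) / (-325 − 0) = +0.004000
|∇h| = √(-0.005263² + 0.004000²) = 0.006611
Seepage velocity v = K·i/n = 0.43 × 0.006611 / 0.37 = 0.007683 m/day.
t = 250 / 0.007683 = 3.254e+04 days = 89.1 years.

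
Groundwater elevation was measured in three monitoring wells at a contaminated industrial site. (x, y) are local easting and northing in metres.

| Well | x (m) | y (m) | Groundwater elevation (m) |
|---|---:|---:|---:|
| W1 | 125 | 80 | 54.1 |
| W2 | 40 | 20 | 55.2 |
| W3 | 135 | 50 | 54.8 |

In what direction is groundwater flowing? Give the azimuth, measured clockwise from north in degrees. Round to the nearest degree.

353°

Three-point gradient (reference W1): Δ to W2 = (-85, -60, +1.1), Δ to W3 = (10, -30, +0.7).
∂h/∂x = +0.002857, ∂h/∂y = -0.02238 (det = 3150).
Flow direction (−∇h) has components (-0.002857 E, +0.02238 N).
Azimuth = atan2(E, N) = atan2(-0.002857, +0.02238) = 352.7° ≈ 353°.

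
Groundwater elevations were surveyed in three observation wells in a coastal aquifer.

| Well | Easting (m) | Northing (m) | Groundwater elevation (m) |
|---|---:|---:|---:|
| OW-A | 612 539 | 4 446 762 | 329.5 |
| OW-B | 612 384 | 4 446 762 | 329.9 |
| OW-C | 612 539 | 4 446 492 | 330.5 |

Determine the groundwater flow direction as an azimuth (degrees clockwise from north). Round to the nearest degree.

035°

∂h/∂x = (329.9 − 329.5) / (612384 − 612539) = -0.002581
∂h/∂y = (330.5 − 329.5) / (4446492 − 4446762) = -0.003704
Flow direction (−∇h) has components (+0.002581 E, +0.003704 N).
Azimuth = atan2(E, N) = atan2(+0.002581, +0.003704) = 34.9° ≈ 035°.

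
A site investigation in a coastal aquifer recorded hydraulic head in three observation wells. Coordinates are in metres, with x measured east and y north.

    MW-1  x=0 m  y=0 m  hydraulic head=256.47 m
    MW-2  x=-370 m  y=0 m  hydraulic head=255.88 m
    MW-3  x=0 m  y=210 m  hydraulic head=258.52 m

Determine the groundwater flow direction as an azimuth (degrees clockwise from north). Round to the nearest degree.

∂h/∂x = (255.88 − 256.47) / (-370 − 0) = +0.001595
∂h/∂y = (258.52 − 256.47) / (210 − 0) = +0.009762
Flow direction (−∇h) has components (-0.001595 E, -0.009762 N).
Azimuth = atan2(E, N) = atan2(-0.001595, -0.009762) = 189.3° ≈ 189°.

189°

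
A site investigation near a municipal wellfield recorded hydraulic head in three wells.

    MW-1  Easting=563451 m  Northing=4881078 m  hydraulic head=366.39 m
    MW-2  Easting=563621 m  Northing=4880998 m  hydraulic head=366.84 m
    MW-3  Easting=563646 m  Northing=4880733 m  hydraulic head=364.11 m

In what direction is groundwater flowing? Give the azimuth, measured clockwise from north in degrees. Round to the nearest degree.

Differences from MW-1: to MW-2 (Δx, Δy, Δh) = (170, -80, +0.45); to MW-3 = (195, -345, -2.28).
Solve a·Δx + b·Δy = Δh: det = 170·(-345) − 195·(-80) = -43050.
∂h/∂x = [(+0.45)·(-345) − (-2.28)·(-80)] / -43050 = +0.007843
∂h/∂y = [170·(-2.28) − 195·(+0.45)] / -43050 = +0.01104
Flow direction (−∇h) has components (-0.007843 E, -0.01104 N).
Azimuth = atan2(E, N) = atan2(-0.007843, -0.01104) = 215.4° ≈ 215°.

215°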